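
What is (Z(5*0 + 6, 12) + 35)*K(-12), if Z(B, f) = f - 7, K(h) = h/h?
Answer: 40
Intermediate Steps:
K(h) = 1
Z(B, f) = -7 + f
(Z(5*0 + 6, 12) + 35)*K(-12) = ((-7 + 12) + 35)*1 = (5 + 35)*1 = 40*1 = 40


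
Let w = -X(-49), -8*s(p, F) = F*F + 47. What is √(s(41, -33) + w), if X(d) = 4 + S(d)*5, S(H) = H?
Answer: 3*√11 ≈ 9.9499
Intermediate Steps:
X(d) = 4 + 5*d (X(d) = 4 + d*5 = 4 + 5*d)
s(p, F) = -47/8 - F²/8 (s(p, F) = -(F*F + 47)/8 = -(F² + 47)/8 = -(47 + F²)/8 = -47/8 - F²/8)
w = 241 (w = -(4 + 5*(-49)) = -(4 - 245) = -1*(-241) = 241)
√(s(41, -33) + w) = √((-47/8 - ⅛*(-33)²) + 241) = √((-47/8 - ⅛*1089) + 241) = √((-47/8 - 1089/8) + 241) = √(-142 + 241) = √99 = 3*√11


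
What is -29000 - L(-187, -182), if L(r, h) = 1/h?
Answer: -5277999/182 ≈ -29000.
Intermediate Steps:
-29000 - L(-187, -182) = -29000 - 1/(-182) = -29000 - 1*(-1/182) = -29000 + 1/182 = -5277999/182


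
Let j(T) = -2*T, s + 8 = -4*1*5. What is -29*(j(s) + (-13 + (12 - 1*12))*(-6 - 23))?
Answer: -12557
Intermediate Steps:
s = -28 (s = -8 - 4*1*5 = -8 - 4*5 = -8 - 20 = -28)
-29*(j(s) + (-13 + (12 - 1*12))*(-6 - 23)) = -29*(-2*(-28) + (-13 + (12 - 1*12))*(-6 - 23)) = -29*(56 + (-13 + (12 - 12))*(-29)) = -29*(56 + (-13 + 0)*(-29)) = -29*(56 - 13*(-29)) = -29*(56 + 377) = -29*433 = -12557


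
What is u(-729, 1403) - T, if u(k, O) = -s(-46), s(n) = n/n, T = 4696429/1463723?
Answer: -6160152/1463723 ≈ -4.2085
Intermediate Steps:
T = 4696429/1463723 (T = 4696429*(1/1463723) = 4696429/1463723 ≈ 3.2085)
s(n) = 1
u(k, O) = -1 (u(k, O) = -1*1 = -1)
u(-729, 1403) - T = -1 - 1*4696429/1463723 = -1 - 4696429/1463723 = -6160152/1463723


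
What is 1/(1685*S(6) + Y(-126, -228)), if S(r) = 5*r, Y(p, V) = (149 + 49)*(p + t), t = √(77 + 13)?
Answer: 4267/108655674 - 33*√10/36218558 ≈ 3.6390e-5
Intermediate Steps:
t = 3*√10 (t = √90 = 3*√10 ≈ 9.4868)
Y(p, V) = 198*p + 594*√10 (Y(p, V) = (149 + 49)*(p + 3*√10) = 198*(p + 3*√10) = 198*p + 594*√10)
1/(1685*S(6) + Y(-126, -228)) = 1/(1685*(5*6) + (198*(-126) + 594*√10)) = 1/(1685*30 + (-24948 + 594*√10)) = 1/(50550 + (-24948 + 594*√10)) = 1/(25602 + 594*√10)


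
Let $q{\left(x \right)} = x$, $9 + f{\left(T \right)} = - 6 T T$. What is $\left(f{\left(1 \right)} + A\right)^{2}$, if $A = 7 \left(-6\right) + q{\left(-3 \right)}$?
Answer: $3600$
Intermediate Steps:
$f{\left(T \right)} = -9 - 6 T^{2}$ ($f{\left(T \right)} = -9 + - 6 T T = -9 - 6 T^{2}$)
$A = -45$ ($A = 7 \left(-6\right) - 3 = -42 - 3 = -45$)
$\left(f{\left(1 \right)} + A\right)^{2} = \left(\left(-9 - 6 \cdot 1^{2}\right) - 45\right)^{2} = \left(\left(-9 - 6\right) - 45\right)^{2} = \left(-15 - 45\right)^{2} = \left(-60\right)^{2} = 3600$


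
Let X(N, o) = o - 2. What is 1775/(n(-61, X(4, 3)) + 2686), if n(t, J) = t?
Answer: 71/105 ≈ 0.67619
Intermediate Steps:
X(N, o) = -2 + o
1775/(n(-61, X(4, 3)) + 2686) = 1775/(-61 + 2686) = 1775/2625 = 1775*(1/2625) = 71/105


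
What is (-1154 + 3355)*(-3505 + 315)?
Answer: -7021190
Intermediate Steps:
(-1154 + 3355)*(-3505 + 315) = 2201*(-3190) = -7021190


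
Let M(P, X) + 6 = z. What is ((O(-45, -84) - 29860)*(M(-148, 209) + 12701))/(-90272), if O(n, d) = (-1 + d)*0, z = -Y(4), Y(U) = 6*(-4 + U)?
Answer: 94768175/22568 ≈ 4199.2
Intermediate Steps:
Y(U) = -24 + 6*U
z = 0 (z = -(-24 + 6*4) = -(-24 + 24) = -1*0 = 0)
O(n, d) = 0
M(P, X) = -6 (M(P, X) = -6 + 0 = -6)
((O(-45, -84) - 29860)*(M(-148, 209) + 12701))/(-90272) = ((0 - 29860)*(-6 + 12701))/(-90272) = -29860*12695*(-1/90272) = -379072700*(-1/90272) = 94768175/22568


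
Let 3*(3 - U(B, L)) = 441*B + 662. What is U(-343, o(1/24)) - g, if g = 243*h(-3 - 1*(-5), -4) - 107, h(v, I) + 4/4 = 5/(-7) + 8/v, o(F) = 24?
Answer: 1044853/21 ≈ 49755.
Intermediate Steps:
U(B, L) = -653/3 - 147*B (U(B, L) = 3 - (441*B + 662)/3 = 3 - (662 + 441*B)/3 = 3 + (-662/3 - 147*B) = -653/3 - 147*B)
h(v, I) = -12/7 + 8/v (h(v, I) = -1 + (5/(-7) + 8/v) = -1 + (5*(-⅐) + 8/v) = -1 + (-5/7 + 8/v) = -12/7 + 8/v)
g = 3139/7 (g = 243*(-12/7 + 8/(-3 - 1*(-5))) - 107 = 243*(-12/7 + 8/(-3 + 5)) - 107 = 243*(-12/7 + 8/2) - 107 = 243*(-12/7 + 8*(½)) - 107 = 243*(-12/7 + 4) - 107 = 243*(16/7) - 107 = 3888/7 - 107 = 3139/7 ≈ 448.43)
U(-343, o(1/24)) - g = (-653/3 - 147*(-343)) - 1*3139/7 = (-653/3 + 50421) - 3139/7 = 150610/3 - 3139/7 = 1044853/21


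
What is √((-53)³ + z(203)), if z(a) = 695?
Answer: I*√148182 ≈ 384.94*I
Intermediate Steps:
√((-53)³ + z(203)) = √((-53)³ + 695) = √(-148877 + 695) = √(-148182) = I*√148182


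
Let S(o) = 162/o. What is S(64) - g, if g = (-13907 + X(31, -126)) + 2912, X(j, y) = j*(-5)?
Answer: 356881/32 ≈ 11153.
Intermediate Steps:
X(j, y) = -5*j
g = -11150 (g = (-13907 - 5*31) + 2912 = (-13907 - 155) + 2912 = -14062 + 2912 = -11150)
S(64) - g = 162/64 - 1*(-11150) = 162*(1/64) + 11150 = 81/32 + 11150 = 356881/32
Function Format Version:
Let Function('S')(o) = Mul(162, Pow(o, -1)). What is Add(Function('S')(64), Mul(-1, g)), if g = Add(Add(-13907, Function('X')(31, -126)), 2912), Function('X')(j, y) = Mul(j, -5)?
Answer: Rational(356881, 32) ≈ 11153.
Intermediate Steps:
Function('X')(j, y) = Mul(-5, j)
g = -11150 (g = Add(Add(-13907, Mul(-5, 31)), 2912) = Add(Add(-13907, -155), 2912) = Add(-14062, 2912) = -11150)
Add(Function('S')(64), Mul(-1, g)) = Add(Mul(162, Pow(64, -1)), Mul(-1, -11150)) = Add(Mul(162, Rational(1, 64)), 11150) = Add(Rational(81, 32), 11150) = Rational(356881, 32)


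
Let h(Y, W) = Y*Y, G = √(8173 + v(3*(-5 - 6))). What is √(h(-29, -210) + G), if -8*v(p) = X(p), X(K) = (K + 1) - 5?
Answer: √(3364 + 3*√14538)/2 ≈ 30.519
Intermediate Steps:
X(K) = -4 + K (X(K) = (1 + K) - 5 = -4 + K)
v(p) = ½ - p/8 (v(p) = -(-4 + p)/8 = ½ - p/8)
G = 3*√14538/4 (G = √(8173 + (½ - 3*(-5 - 6)/8)) = √(8173 + (½ - 3*(-11)/8)) = √(8173 + (½ - ⅛*(-33))) = √(8173 + (½ + 33/8)) = √(8173 + 37/8) = √(65421/8) = 3*√14538/4 ≈ 90.430)
h(Y, W) = Y²
√(h(-29, -210) + G) = √((-29)² + 3*√14538/4) = √(841 + 3*√14538/4)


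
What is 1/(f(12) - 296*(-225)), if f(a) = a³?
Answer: 1/68328 ≈ 1.4635e-5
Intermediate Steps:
1/(f(12) - 296*(-225)) = 1/(12³ - 296*(-225)) = 1/(1728 + 66600) = 1/68328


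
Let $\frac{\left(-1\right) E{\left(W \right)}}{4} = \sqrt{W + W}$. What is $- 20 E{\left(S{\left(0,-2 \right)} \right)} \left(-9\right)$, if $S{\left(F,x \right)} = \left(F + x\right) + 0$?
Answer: $- 1440 i \approx - 1440.0 i$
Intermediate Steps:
$S{\left(F,x \right)} = F + x$
$E{\left(W \right)} = - 4 \sqrt{2} \sqrt{W}$ ($E{\left(W \right)} = - 4 \sqrt{W + W} = - 4 \sqrt{2 W} = - 4 \sqrt{2} \sqrt{W}$)
$- 20 E{\left(S{\left(0,-2 \right)} \right)} \left(-9\right) = - 20 \left(- 4 \sqrt{2} \sqrt{0 - 2}\right) \left(-9\right) = - 20 \left(- 4 \sqrt{2} \sqrt{-2}\right) \left(-9\right) = - 20 \left(- 4 \sqrt{2} i \sqrt{2}\right) \left(-9\right) = - 20 \left(- 8 i\right) \left(-9\right) = 160 i \left(-9\right) = - 1440 i$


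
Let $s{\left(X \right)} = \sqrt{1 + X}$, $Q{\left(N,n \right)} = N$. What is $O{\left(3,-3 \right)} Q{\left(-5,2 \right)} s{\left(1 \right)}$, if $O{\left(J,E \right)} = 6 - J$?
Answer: $- 15 \sqrt{2} \approx -21.213$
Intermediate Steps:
$O{\left(3,-3 \right)} Q{\left(-5,2 \right)} s{\left(1 \right)} = \left(6 - 3\right) \left(-5\right) \sqrt{1 + 1} = \left(6 - 3\right) \left(-5\right) \sqrt{2} = 3 \left(-5\right) \sqrt{2} = - 15 \sqrt{2}$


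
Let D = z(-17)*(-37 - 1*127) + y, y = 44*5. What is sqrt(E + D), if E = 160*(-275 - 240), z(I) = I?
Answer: 4*I*sqrt(4962) ≈ 281.77*I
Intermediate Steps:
y = 220
D = 3008 (D = -17*(-37 - 1*127) + 220 = -17*(-37 - 127) + 220 = -17*(-164) + 220 = 2788 + 220 = 3008)
E = -82400 (E = 160*(-515) = -82400)
sqrt(E + D) = sqrt(-82400 + 3008) = sqrt(-79392) = 4*I*sqrt(4962)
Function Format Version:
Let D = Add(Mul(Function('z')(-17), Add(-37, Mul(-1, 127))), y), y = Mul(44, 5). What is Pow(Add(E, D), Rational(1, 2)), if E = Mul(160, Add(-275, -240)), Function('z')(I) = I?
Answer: Mul(4, I, Pow(4962, Rational(1, 2))) ≈ Mul(281.77, I)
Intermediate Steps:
y = 220
D = 3008 (D = Add(Mul(-17, Add(-37, Mul(-1, 127))), 220) = Add(Mul(-17, Add(-37, -127)), 220) = Add(Mul(-17, -164), 220) = Add(2788, 220) = 3008)
E = -82400 (E = Mul(160, -515) = -82400)
Pow(Add(E, D), Rational(1, 2)) = Pow(Add(-82400, 3008), Rational(1, 2)) = Pow(-79392, Rational(1, 2)) = Mul(4, I, Pow(4962, Rational(1, 2)))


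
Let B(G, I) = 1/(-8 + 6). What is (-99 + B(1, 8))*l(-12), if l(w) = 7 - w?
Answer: -3781/2 ≈ -1890.5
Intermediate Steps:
B(G, I) = -½ (B(G, I) = 1/(-2) = -½)
(-99 + B(1, 8))*l(-12) = (-99 - ½)*(7 - 1*(-12)) = -199*(7 + 12)/2 = -199/2*19 = -3781/2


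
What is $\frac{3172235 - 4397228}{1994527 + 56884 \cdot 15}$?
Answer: $- \frac{1224993}{2847787} \approx -0.43016$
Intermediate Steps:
$\frac{3172235 - 4397228}{1994527 + 56884 \cdot 15} = - \frac{1224993}{1994527 + 853260} = - \frac{1224993}{2847787}$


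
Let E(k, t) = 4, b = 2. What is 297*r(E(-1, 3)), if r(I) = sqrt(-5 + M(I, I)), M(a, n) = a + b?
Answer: 297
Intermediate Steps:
M(a, n) = 2 + a (M(a, n) = a + 2 = 2 + a)
r(I) = sqrt(-3 + I) (r(I) = sqrt(-5 + (2 + I)) = sqrt(-3 + I))
297*r(E(-1, 3)) = 297*sqrt(-3 + 4) = 297*sqrt(1) = 297*1 = 297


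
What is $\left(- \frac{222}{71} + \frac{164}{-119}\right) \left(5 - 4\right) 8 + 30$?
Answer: $- \frac{51026}{8449} \approx -6.0393$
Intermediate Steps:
$\left(- \frac{222}{71} + \frac{164}{-119}\right) \left(5 - 4\right) 8 + 30 = \left(\left(-222\right) \frac{1}{71} + 164 \left(- \frac{1}{119}\right)\right) 1 \cdot 8 + 30 = \left(- \frac{222}{71} - \frac{164}{119}\right) 8 + 30 = \left(- \frac{38062}{8449}\right) 8 + 30 = - \frac{304496}{8449} + 30 = - \frac{51026}{8449}$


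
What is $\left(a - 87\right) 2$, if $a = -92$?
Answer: $-358$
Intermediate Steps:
$\left(a - 87\right) 2 = \left(-92 - 87\right) 2 = \left(-179\right) 2 = -358$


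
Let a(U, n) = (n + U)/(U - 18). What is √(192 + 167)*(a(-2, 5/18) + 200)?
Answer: 72031*√359/360 ≈ 3791.1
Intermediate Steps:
a(U, n) = (U + n)/(-18 + U)
√(192 + 167)*(a(-2, 5/18) + 200) = √(192 + 167)*((-2 + 5/18)/(-18 - 2) + 200) = √359*((-2 + 5*(1/18))/(-20) + 200) = √359*(-(-2 + 5/18)/20 + 200) = √359*(-1/20*(-31/18) + 200) = √359*(31/360 + 200) = √359*(72031/360) = 72031*√359/360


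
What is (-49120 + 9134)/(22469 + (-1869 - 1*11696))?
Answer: -19993/4452 ≈ -4.4908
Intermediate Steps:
(-49120 + 9134)/(22469 + (-1869 - 1*11696)) = -39986/(22469 + (-1869 - 11696)) = -39986/(22469 - 13565) = -39986/8904 = -39986*1/8904 = -19993/4452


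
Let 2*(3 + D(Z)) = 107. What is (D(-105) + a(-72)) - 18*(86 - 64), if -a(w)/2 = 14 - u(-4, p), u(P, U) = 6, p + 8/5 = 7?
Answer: -723/2 ≈ -361.50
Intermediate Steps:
p = 27/5 (p = -8/5 + 7 = 27/5 ≈ 5.4000)
D(Z) = 101/2 (D(Z) = -3 + (½)*107 = -3 + 107/2 = 101/2)
a(w) = -16 (a(w) = -2*(14 - 1*6) = -2*(14 - 6) = -2*8 = -16)
(D(-105) + a(-72)) - 18*(86 - 64) = (101/2 - 16) - 18*(86 - 64) = 69/2 - 18*22 = 69/2 - 396 = -723/2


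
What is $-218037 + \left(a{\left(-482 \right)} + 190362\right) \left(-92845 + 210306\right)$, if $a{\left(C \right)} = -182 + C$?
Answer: $22281898741$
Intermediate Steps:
$-218037 + \left(a{\left(-482 \right)} + 190362\right) \left(-92845 + 210306\right) = -218037 + \left(\left(-182 - 482\right) + 190362\right) \left(-92845 + 210306\right) = -218037 + \left(-664 + 190362\right) 117461 = -218037 + 189698 \cdot 117461 = -218037 + 22282116778 = 22281898741$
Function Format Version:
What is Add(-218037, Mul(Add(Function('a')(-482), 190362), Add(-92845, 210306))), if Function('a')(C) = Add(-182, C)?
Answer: 22281898741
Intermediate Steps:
Add(-218037, Mul(Add(Function('a')(-482), 190362), Add(-92845, 210306))) = Add(-218037, Mul(Add(Add(-182, -482), 190362), Add(-92845, 210306))) = Add(-218037, Mul(Add(-664, 190362), 117461)) = Add(-218037, Mul(189698, 117461)) = Add(-218037, 22282116778) = 22281898741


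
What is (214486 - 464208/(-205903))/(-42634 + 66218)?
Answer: 1162204607/127789904 ≈ 9.0947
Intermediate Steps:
(214486 - 464208/(-205903))/(-42634 + 66218) = (214486 - 464208*(-1/205903))/23584 = (214486 + 24432/10837)*(1/23584) = (2324409214/10837)*(1/23584) = 1162204607/127789904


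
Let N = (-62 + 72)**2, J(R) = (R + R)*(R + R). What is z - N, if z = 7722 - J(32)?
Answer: 3526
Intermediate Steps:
J(R) = 4*R**2 (J(R) = (2*R)*(2*R) = 4*R**2)
N = 100 (N = 10**2 = 100)
z = 3626 (z = 7722 - 4*32**2 = 7722 - 4*1024 = 7722 - 1*4096 = 7722 - 4096 = 3626)
z - N = 3626 - 1*100 = 3626 - 100 = 3526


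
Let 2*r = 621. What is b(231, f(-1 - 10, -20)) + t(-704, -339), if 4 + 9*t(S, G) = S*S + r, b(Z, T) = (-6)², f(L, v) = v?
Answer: 110277/2 ≈ 55139.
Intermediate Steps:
r = 621/2 (r = (½)*621 = 621/2 ≈ 310.50)
b(Z, T) = 36
t(S, G) = 613/18 + S²/9 (t(S, G) = -4/9 + (S*S + 621/2)/9 = -4/9 + (S² + 621/2)/9 = -4/9 + (621/2 + S²)/9 = -4/9 + (69/2 + S²/9) = 613/18 + S²/9)
b(231, f(-1 - 10, -20)) + t(-704, -339) = 36 + (613/18 + (⅑)*(-704)²) = 36 + (613/18 + (⅑)*495616) = 36 + (613/18 + 495616/9) = 36 + 110205/2 = 110277/2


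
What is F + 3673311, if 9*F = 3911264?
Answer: 36971063/9 ≈ 4.1079e+6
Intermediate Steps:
F = 3911264/9 (F = (⅑)*3911264 = 3911264/9 ≈ 4.3459e+5)
F + 3673311 = 3911264/9 + 3673311 = 36971063/9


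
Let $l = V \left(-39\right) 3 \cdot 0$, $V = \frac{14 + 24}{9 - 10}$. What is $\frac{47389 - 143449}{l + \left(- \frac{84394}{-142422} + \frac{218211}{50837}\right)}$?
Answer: $- \frac{34775195548842}{1768419241} \approx -19665.0$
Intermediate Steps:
$V = -38$ ($V = \frac{38}{-1} = 38 \left(-1\right) = -38$)
$l = 0$ ($l = \left(-38\right) \left(-39\right) 3 \cdot 0 = 1482 \cdot 0 = 0$)
$\frac{47389 - 143449}{l + \left(- \frac{84394}{-142422} + \frac{218211}{50837}\right)} = \frac{47389 - 143449}{0 + \left(- \frac{84394}{-142422} + \frac{218211}{50837}\right)} = - \frac{96060}{0 + \left(\left(-84394\right) \left(- \frac{1}{142422}\right) + 218211 \cdot \frac{1}{50837}\right)} = - \frac{96060}{0 + \left(\frac{42197}{71211} + \frac{218211}{50837}\right)} = - \frac{96060}{0 + \frac{17684192410}{3620153607}} = - \frac{96060}{\frac{17684192410}{3620153607}} = \left(-96060\right) \frac{3620153607}{17684192410} = - \frac{34775195548842}{1768419241}$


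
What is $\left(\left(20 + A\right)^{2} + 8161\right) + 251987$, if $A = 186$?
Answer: $302584$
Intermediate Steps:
$\left(\left(20 + A\right)^{2} + 8161\right) + 251987 = \left(\left(20 + 186\right)^{2} + 8161\right) + 251987 = \left(206^{2} + 8161\right) + 251987 = \left(42436 + 8161\right) + 251987 = 50597 + 251987 = 302584$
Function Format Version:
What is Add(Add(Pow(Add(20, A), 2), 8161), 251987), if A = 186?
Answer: 302584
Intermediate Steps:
Add(Add(Pow(Add(20, A), 2), 8161), 251987) = Add(Add(Pow(Add(20, 186), 2), 8161), 251987) = Add(Add(Pow(206, 2), 8161), 251987) = Add(Add(42436, 8161), 251987) = Add(50597, 251987) = 302584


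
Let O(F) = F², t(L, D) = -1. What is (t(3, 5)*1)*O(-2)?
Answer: -4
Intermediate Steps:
(t(3, 5)*1)*O(-2) = -1*1*(-2)² = -1*4 = -4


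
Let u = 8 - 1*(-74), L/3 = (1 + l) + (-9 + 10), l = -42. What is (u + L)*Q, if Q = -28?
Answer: 1064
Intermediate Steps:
L = -120 (L = 3*((1 - 42) + (-9 + 10)) = 3*(-41 + 1) = 3*(-40) = -120)
u = 82 (u = 8 + 74 = 82)
(u + L)*Q = (82 - 120)*(-28) = -38*(-28) = 1064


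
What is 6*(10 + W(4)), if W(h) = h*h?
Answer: 156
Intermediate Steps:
W(h) = h**2
6*(10 + W(4)) = 6*(10 + 4**2) = 6*(10 + 16) = 6*26 = 156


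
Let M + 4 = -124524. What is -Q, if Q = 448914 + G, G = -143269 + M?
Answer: -181117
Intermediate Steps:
M = -124528 (M = -4 - 124524 = -124528)
G = -267797 (G = -143269 - 124528 = -267797)
Q = 181117 (Q = 448914 - 267797 = 181117)
-Q = -1*181117 = -181117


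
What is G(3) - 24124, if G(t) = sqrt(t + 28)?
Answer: -24124 + sqrt(31) ≈ -24118.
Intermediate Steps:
G(t) = sqrt(28 + t)
G(3) - 24124 = sqrt(28 + 3) - 24124 = sqrt(31) - 24124 = -24124 + sqrt(31)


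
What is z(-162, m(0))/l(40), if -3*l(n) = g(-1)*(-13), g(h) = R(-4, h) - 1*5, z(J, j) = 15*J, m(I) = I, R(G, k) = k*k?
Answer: 3645/26 ≈ 140.19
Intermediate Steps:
R(G, k) = k**2
g(h) = -5 + h**2 (g(h) = h**2 - 1*5 = h**2 - 5 = -5 + h**2)
l(n) = -52/3 (l(n) = -(-5 + (-1)**2)*(-13)/3 = -(-5 + 1)*(-13)/3 = -(-4)*(-13)/3 = -1/3*52 = -52/3)
z(-162, m(0))/l(40) = (15*(-162))/(-52/3) = -2430*(-3/52) = 3645/26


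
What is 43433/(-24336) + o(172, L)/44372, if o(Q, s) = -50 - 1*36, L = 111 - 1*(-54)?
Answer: -2853997/1597392 ≈ -1.7867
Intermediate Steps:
L = 165 (L = 111 + 54 = 165)
o(Q, s) = -86 (o(Q, s) = -50 - 36 = -86)
43433/(-24336) + o(172, L)/44372 = 43433/(-24336) - 86/44372 = 43433*(-1/24336) - 86*1/44372 = -257/144 - 43/22186 = -2853997/1597392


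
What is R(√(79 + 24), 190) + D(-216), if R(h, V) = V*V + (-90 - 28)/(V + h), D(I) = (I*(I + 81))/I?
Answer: 1294609685/35997 + 118*√103/35997 ≈ 35964.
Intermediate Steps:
D(I) = 81 + I (D(I) = (I*(81 + I))/I = 81 + I)
R(h, V) = V² - 118/(V + h)
R(√(79 + 24), 190) + D(-216) = (-118 + 190³ + √(79 + 24)*190²)/(190 + √(79 + 24)) + (81 - 216) = (-118 + 6859000 + √103*36100)/(190 + √103) - 135 = (-118 + 6859000 + 36100*√103)/(190 + √103) - 135 = (6858882 + 36100*√103)/(190 + √103) - 135 = -135 + (6858882 + 36100*√103)/(190 + √103)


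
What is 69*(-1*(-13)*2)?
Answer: 1794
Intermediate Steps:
69*(-1*(-13)*2) = 69*(13*2) = 69*26 = 1794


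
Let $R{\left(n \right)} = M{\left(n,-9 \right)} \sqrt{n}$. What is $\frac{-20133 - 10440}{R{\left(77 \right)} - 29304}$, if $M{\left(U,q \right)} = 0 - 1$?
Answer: $\frac{81446472}{78065849} - \frac{30573 \sqrt{77}}{858724339} \approx 1.043$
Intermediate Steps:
$M{\left(U,q \right)} = -1$
$R{\left(n \right)} = - \sqrt{n}$
$\frac{-20133 - 10440}{R{\left(77 \right)} - 29304} = \frac{-20133 - 10440}{- \sqrt{77} - 29304} = \frac{-20133 - 10440}{-29304 - \sqrt{77}} = - \frac{30573}{-29304 - \sqrt{77}}$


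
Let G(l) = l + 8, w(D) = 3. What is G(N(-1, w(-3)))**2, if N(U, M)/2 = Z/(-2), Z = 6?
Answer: 4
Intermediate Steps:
N(U, M) = -6 (N(U, M) = 2*(6/(-2)) = 2*(6*(-1/2)) = 2*(-3) = -6)
G(l) = 8 + l
G(N(-1, w(-3)))**2 = (8 - 6)**2 = 2**2 = 4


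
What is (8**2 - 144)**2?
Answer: 6400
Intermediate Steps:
(8**2 - 144)**2 = (64 - 144)**2 = (-80)**2 = 6400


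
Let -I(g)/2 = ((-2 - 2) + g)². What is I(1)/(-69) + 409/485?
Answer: 12317/11155 ≈ 1.1042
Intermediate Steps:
I(g) = -2*(-4 + g)² (I(g) = -2*((-2 - 2) + g)² = -2*(-4 + g)²)
I(1)/(-69) + 409/485 = -2*(-4 + 1)²/(-69) + 409/485 = -2*(-3)²*(-1/69) + 409*(1/485) = -2*9*(-1/69) + 409/485 = -18*(-1/69) + 409/485 = 6/23 + 409/485 = 12317/11155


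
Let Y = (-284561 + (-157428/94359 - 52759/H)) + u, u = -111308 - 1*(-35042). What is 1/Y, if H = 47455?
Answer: -1492602115/538575293026512 ≈ -2.7714e-6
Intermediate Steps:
u = -76266 (u = -111308 + 35042 = -76266)
Y = -538575293026512/1492602115 (Y = (-284561 + (-157428/94359 - 52759/47455)) - 76266 = (-284561 + (-157428*1/94359 - 52759*1/47455)) - 76266 = (-284561 + (-52476/31453 - 52759/47455)) - 76266 = (-284561 - 4149677407/1492602115) - 76266 = -424740500123922/1492602115 - 76266 = -538575293026512/1492602115 ≈ -3.6083e+5)
1/Y = 1/(-538575293026512/1492602115) = -1492602115/538575293026512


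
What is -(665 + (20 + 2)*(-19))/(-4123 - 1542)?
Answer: 247/5665 ≈ 0.043601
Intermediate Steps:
-(665 + (20 + 2)*(-19))/(-4123 - 1542) = -(665 + 22*(-19))/(-5665) = -(665 - 418)*(-1)/5665 = -247*(-1)/5665 = -1*(-247/5665) = 247/5665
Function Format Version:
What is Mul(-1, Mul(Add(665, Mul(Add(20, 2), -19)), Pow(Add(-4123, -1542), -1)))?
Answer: Rational(247, 5665) ≈ 0.043601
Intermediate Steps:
Mul(-1, Mul(Add(665, Mul(Add(20, 2), -19)), Pow(Add(-4123, -1542), -1))) = Mul(-1, Mul(Add(665, Mul(22, -19)), Pow(-5665, -1))) = Mul(-1, Mul(Add(665, -418), Rational(-1, 5665))) = Mul(-1, Mul(247, Rational(-1, 5665))) = Mul(-1, Rational(-247, 5665)) = Rational(247, 5665)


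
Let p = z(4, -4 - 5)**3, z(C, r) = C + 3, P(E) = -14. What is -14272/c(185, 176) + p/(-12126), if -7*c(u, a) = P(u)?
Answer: -86531479/12126 ≈ -7136.0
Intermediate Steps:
z(C, r) = 3 + C
c(u, a) = 2 (c(u, a) = -1/7*(-14) = 2)
p = 343 (p = (3 + 4)**3 = 7**3 = 343)
-14272/c(185, 176) + p/(-12126) = -14272/2 + 343/(-12126) = -14272*1/2 + 343*(-1/12126) = -7136 - 343/12126 = -86531479/12126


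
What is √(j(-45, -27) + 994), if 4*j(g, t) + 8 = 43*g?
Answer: √2033/2 ≈ 22.544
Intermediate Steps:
j(g, t) = -2 + 43*g/4 (j(g, t) = -2 + (43*g)/4 = -2 + 43*g/4)
√(j(-45, -27) + 994) = √((-2 + (43/4)*(-45)) + 994) = √((-2 - 1935/4) + 994) = √(-1943/4 + 994) = √(2033/4) = √2033/2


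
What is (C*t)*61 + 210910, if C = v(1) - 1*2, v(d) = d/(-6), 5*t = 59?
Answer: 6280513/30 ≈ 2.0935e+5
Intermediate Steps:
t = 59/5 (t = (⅕)*59 = 59/5 ≈ 11.800)
v(d) = -d/6 (v(d) = d*(-⅙) = -d/6)
C = -13/6 (C = -⅙*1 - 1*2 = -⅙ - 2 = -13/6 ≈ -2.1667)
(C*t)*61 + 210910 = -13/6*59/5*61 + 210910 = -767/30*61 + 210910 = -46787/30 + 210910 = 6280513/30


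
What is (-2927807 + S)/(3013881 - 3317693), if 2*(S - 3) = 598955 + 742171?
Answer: 2257241/303812 ≈ 7.4297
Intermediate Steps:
S = 670566 (S = 3 + (598955 + 742171)/2 = 3 + (½)*1341126 = 3 + 670563 = 670566)
(-2927807 + S)/(3013881 - 3317693) = (-2927807 + 670566)/(3013881 - 3317693) = -2257241/(-303812) = -2257241*(-1/303812) = 2257241/303812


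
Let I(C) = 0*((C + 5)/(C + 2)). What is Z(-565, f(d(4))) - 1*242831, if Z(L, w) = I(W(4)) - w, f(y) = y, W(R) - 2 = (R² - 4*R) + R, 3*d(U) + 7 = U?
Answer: -242830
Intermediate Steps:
d(U) = -7/3 + U/3
W(R) = 2 + R² - 3*R (W(R) = 2 + ((R² - 4*R) + R) = 2 + (R² - 3*R) = 2 + R² - 3*R)
I(C) = 0 (I(C) = 0*((5 + C)/(2 + C)) = 0)
Z(L, w) = -w (Z(L, w) = 0 - w = -w)
Z(-565, f(d(4))) - 1*242831 = -(-7/3 + (⅓)*4) - 1*242831 = -(-7/3 + 4/3) - 242831 = -1*(-1) - 242831 = 1 - 242831 = -242830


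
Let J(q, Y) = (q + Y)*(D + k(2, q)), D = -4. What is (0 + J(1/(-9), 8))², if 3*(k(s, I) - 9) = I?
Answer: 90516196/59049 ≈ 1532.9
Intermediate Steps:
k(s, I) = 9 + I/3
J(q, Y) = (5 + q/3)*(Y + q) (J(q, Y) = (q + Y)*(-4 + (9 + q/3)) = (Y + q)*(5 + q/3) = (5 + q/3)*(Y + q))
(0 + J(1/(-9), 8))² = (0 + (5*8 + 5/(-9) + (1/(-9))²/3 + (⅓)*8/(-9)))² = (0 + (40 + 5*(-⅑) + (-⅑)²/3 + (⅓)*8*(-⅑)))² = (0 + (40 - 5/9 + (⅓)*(1/81) - 8/27))² = (0 + (40 - 5/9 + 1/243 - 8/27))² = (0 + 9514/243)² = (9514/243)² = 90516196/59049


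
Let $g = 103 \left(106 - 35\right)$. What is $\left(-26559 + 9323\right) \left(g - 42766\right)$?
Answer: $611067908$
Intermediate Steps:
$g = 7313$ ($g = 103 \cdot 71 = 7313$)
$\left(-26559 + 9323\right) \left(g - 42766\right) = \left(-26559 + 9323\right) \left(7313 - 42766\right) = \left(-17236\right) \left(-35453\right) = 611067908$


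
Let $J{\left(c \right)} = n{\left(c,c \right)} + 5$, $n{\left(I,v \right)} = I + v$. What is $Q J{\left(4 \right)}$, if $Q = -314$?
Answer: $-4082$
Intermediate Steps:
$J{\left(c \right)} = 5 + 2 c$ ($J{\left(c \right)} = \left(c + c\right) + 5 = 2 c + 5 = 5 + 2 c$)
$Q J{\left(4 \right)} = - 314 \left(5 + 2 \cdot 4\right) = - 314 \left(5 + 8\right) = \left(-314\right) 13 = -4082$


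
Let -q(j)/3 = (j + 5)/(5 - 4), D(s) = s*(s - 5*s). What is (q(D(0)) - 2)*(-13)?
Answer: 221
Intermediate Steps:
D(s) = -4*s**2 (D(s) = s*(-4*s) = -4*s**2)
q(j) = -15 - 3*j (q(j) = -3*(j + 5)/(5 - 4) = -3*(5 + j)/1 = -3*(5 + j) = -15 - 3*j)
(q(D(0)) - 2)*(-13) = ((-15 - (-12)*0**2) - 2)*(-13) = ((-15 - (-12)*0) - 2)*(-13) = ((-15 - 3*0) - 2)*(-13) = ((-15 + 0) - 2)*(-13) = (-15 - 2)*(-13) = -17*(-13) = 221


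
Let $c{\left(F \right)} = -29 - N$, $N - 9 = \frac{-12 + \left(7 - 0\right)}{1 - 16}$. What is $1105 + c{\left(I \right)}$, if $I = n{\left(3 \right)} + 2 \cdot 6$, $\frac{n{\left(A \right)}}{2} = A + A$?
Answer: $\frac{3200}{3} \approx 1066.7$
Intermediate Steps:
$n{\left(A \right)} = 4 A$ ($n{\left(A \right)} = 2 \left(A + A\right) = 2 \cdot 2 A = 4 A$)
$I = 24$ ($I = 4 \cdot 3 + 2 \cdot 6 = 12 + 12 = 24$)
$N = \frac{28}{3}$ ($N = 9 + \frac{-12 + \left(7 - 0\right)}{1 - 16} = 9 + \frac{-12 + \left(7 + 0\right)}{-15} = 9 + \left(-12 + 7\right) \left(- \frac{1}{15}\right) = 9 - - \frac{1}{3} = 9 + \frac{1}{3} = \frac{28}{3} \approx 9.3333$)
$c{\left(F \right)} = - \frac{115}{3}$ ($c{\left(F \right)} = -29 - \frac{28}{3} = - \frac{115}{3}$)
$1105 + c{\left(I \right)} = 1105 - \frac{115}{3} = \frac{3200}{3}$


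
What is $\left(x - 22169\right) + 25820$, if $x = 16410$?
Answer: $20061$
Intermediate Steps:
$\left(x - 22169\right) + 25820 = \left(16410 - 22169\right) + 25820 = -5759 + 25820 = 20061$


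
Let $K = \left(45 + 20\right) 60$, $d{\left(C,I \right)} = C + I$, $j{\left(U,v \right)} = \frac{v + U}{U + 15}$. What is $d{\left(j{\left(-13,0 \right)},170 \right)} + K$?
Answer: $\frac{8127}{2} \approx 4063.5$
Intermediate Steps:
$j{\left(U,v \right)} = \frac{U + v}{15 + U}$
$K = 3900$ ($K = 65 \cdot 60 = 3900$)
$d{\left(j{\left(-13,0 \right)},170 \right)} + K = \left(\frac{-13 + 0}{15 - 13} + 170\right) + 3900 = \left(\frac{1}{2} \left(-13\right) + 170\right) + 3900 = \left(- \frac{13}{2} + 170\right) + 3900 = \frac{327}{2} + 3900 = \frac{8127}{2}$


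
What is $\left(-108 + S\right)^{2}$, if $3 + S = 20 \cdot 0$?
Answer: $12321$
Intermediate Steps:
$S = -3$ ($S = -3 + 20 \cdot 0 = -3 + 0 = -3$)
$\left(-108 + S\right)^{2} = \left(-108 - 3\right)^{2} = \left(-111\right)^{2} = 12321$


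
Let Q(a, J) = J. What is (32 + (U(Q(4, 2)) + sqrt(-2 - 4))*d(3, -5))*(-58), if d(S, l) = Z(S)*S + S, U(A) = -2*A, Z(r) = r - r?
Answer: -1160 - 174*I*sqrt(6) ≈ -1160.0 - 426.21*I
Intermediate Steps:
Z(r) = 0
d(S, l) = S (d(S, l) = 0*S + S = 0 + S = S)
(32 + (U(Q(4, 2)) + sqrt(-2 - 4))*d(3, -5))*(-58) = (32 + (-2*2 + sqrt(-2 - 4))*3)*(-58) = (32 + (-4 + sqrt(-6))*3)*(-58) = (32 + (-4 + I*sqrt(6))*3)*(-58) = (32 + (-12 + 3*I*sqrt(6)))*(-58) = (20 + 3*I*sqrt(6))*(-58) = -1160 - 174*I*sqrt(6)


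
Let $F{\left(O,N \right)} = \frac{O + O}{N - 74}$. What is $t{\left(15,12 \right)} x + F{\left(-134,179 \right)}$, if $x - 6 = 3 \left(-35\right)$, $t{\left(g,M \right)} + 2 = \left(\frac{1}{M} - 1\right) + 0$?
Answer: $\frac{120203}{420} \approx 286.2$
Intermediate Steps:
$t{\left(g,M \right)} = -3 + \frac{1}{M}$ ($t{\left(g,M \right)} = -2 + \left(\left(\frac{1}{M} - 1\right) + 0\right) = -2 + \left(\left(-1 + \frac{1}{M}\right) + 0\right) = -2 - \left(1 - \frac{1}{M}\right) = -3 + \frac{1}{M}$)
$F{\left(O,N \right)} = \frac{2 O}{-74 + N}$
$x = -99$ ($x = 6 + 3 \left(-35\right) = 6 - 105 = -99$)
$t{\left(15,12 \right)} x + F{\left(-134,179 \right)} = \left(-3 + \frac{1}{12}\right) \left(-99\right) + 2 \left(-134\right) \frac{1}{-74 + 179} = \left(-3 + \frac{1}{12}\right) \left(-99\right) + 2 \left(-134\right) \frac{1}{105} = \left(- \frac{35}{12}\right) \left(-99\right) + 2 \left(-134\right) \frac{1}{105} = \frac{1155}{4} - \frac{268}{105} = \frac{120203}{420}$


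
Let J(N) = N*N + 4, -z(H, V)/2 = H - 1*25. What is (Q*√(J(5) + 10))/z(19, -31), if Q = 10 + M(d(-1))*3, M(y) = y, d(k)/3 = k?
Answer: √39/12 ≈ 0.52042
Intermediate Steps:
d(k) = 3*k
z(H, V) = 50 - 2*H (z(H, V) = -2*(H - 1*25) = -2*(H - 25) = -2*(-25 + H) = 50 - 2*H)
J(N) = 4 + N² (J(N) = N² + 4 = 4 + N²)
Q = 1 (Q = 10 + (3*(-1))*3 = 10 - 3*3 = 10 - 9 = 1)
(Q*√(J(5) + 10))/z(19, -31) = (1*√((4 + 5²) + 10))/(50 - 2*19) = (1*√((4 + 25) + 10))/(50 - 38) = (1*√(29 + 10))/12 = (1*√39)*(1/12) = √39*(1/12) = √39/12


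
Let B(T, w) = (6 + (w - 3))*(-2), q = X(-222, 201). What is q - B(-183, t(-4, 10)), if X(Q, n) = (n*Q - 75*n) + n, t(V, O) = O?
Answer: -59470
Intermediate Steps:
X(Q, n) = -74*n + Q*n (X(Q, n) = (Q*n - 75*n) + n = (-75*n + Q*n) + n = -74*n + Q*n)
q = -59496 (q = 201*(-74 - 222) = 201*(-296) = -59496)
B(T, w) = -6 - 2*w (B(T, w) = (6 + (-3 + w))*(-2) = (3 + w)*(-2) = -6 - 2*w)
q - B(-183, t(-4, 10)) = -59496 - (-6 - 2*10) = -59496 - (-6 - 20) = -59496 - 1*(-26) = -59496 + 26 = -59470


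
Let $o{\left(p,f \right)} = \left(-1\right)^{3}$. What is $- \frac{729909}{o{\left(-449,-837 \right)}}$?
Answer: $729909$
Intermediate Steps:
$o{\left(p,f \right)} = -1$
$- \frac{729909}{o{\left(-449,-837 \right)}} = - \frac{729909}{-1} = \left(-729909\right) \left(-1\right) = 729909$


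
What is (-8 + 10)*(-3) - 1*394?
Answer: -400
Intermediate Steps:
(-8 + 10)*(-3) - 1*394 = 2*(-3) - 394 = -6 - 394 = -400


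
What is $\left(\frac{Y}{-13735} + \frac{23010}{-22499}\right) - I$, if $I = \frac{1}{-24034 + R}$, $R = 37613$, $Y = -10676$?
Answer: $- \frac{1030181473819}{4196233704935} \approx -0.2455$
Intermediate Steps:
$I = \frac{1}{13579}$ ($I = \frac{1}{-24034 + 37613} = \frac{1}{13579} \approx 7.3643 \cdot 10^{-5}$)
$\left(\frac{Y}{-13735} + \frac{23010}{-22499}\right) - I = \left(- \frac{10676}{-13735} + \frac{23010}{-22499}\right) - \frac{1}{13579} = \left(\left(-10676\right) \left(- \frac{1}{13735}\right) + 23010 \left(- \frac{1}{22499}\right)\right) - \frac{1}{13579} = \left(\frac{10676}{13735} - \frac{23010}{22499}\right) - \frac{1}{13579} = - \frac{75843026}{309023765} - \frac{1}{13579} = - \frac{1030181473819}{4196233704935}$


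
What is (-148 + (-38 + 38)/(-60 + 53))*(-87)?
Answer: 12876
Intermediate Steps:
(-148 + (-38 + 38)/(-60 + 53))*(-87) = (-148 + 0/(-7))*(-87) = (-148 + 0*(-⅐))*(-87) = (-148 + 0)*(-87) = -148*(-87) = 12876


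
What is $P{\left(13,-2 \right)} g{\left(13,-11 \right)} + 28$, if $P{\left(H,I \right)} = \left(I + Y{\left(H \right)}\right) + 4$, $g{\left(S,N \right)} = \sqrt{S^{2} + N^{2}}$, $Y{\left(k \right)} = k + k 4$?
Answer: $28 + 67 \sqrt{290} \approx 1169.0$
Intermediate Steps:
$Y{\left(k \right)} = 5 k$ ($Y{\left(k \right)} = k + 4 k = 5 k$)
$g{\left(S,N \right)} = \sqrt{N^{2} + S^{2}}$
$P{\left(H,I \right)} = 4 + I + 5 H$ ($P{\left(H,I \right)} = \left(I + 5 H\right) + 4 = 4 + I + 5 H$)
$P{\left(13,-2 \right)} g{\left(13,-11 \right)} + 28 = \left(4 - 2 + 5 \cdot 13\right) \sqrt{\left(-11\right)^{2} + 13^{2}} + 28 = \left(4 - 2 + 65\right) \sqrt{121 + 169} + 28 = 67 \sqrt{290} + 28 = 28 + 67 \sqrt{290}$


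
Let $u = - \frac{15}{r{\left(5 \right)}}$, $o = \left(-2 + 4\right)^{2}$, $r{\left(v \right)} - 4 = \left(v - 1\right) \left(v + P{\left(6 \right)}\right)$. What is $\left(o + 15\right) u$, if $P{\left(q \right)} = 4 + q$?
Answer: $- \frac{285}{64} \approx -4.4531$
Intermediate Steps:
$r{\left(v \right)} = 4 + \left(-1 + v\right) \left(10 + v\right)$ ($r{\left(v \right)} = 4 + \left(v - 1\right) \left(v + \left(4 + 6\right)\right) = 4 + \left(-1 + v\right) \left(v + 10\right) = 4 + \left(-1 + v\right) \left(10 + v\right)$)
$o = 4$ ($o = 2^{2} = 4$)
$u = - \frac{15}{64}$ ($u = - \frac{15}{-6 + 5^{2} + 9 \cdot 5} = - \frac{15}{-6 + 25 + 45} = - \frac{15}{64} \approx -0.23438$)
$\left(o + 15\right) u = \left(4 + 15\right) \left(- \frac{15}{64}\right) = 19 \left(- \frac{15}{64}\right) = - \frac{285}{64}$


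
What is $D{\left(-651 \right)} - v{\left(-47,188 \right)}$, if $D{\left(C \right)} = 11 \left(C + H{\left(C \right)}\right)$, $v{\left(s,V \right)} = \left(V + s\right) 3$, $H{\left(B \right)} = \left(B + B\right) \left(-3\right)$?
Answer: $35382$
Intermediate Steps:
$H{\left(B \right)} = - 6 B$ ($H{\left(B \right)} = 2 B \left(-3\right) = - 6 B$)
$v{\left(s,V \right)} = 3 V + 3 s$
$D{\left(C \right)} = - 55 C$ ($D{\left(C \right)} = 11 \left(C - 6 C\right) = 11 \left(- 5 C\right) = - 55 C$)
$D{\left(-651 \right)} - v{\left(-47,188 \right)} = \left(-55\right) \left(-651\right) - \left(3 \cdot 188 + 3 \left(-47\right)\right) = 35805 - \left(564 - 141\right) = 35805 - 423 = 35382$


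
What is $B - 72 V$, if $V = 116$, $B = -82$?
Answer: $-8434$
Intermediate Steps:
$B - 72 V = -82 - 8352 = -8434$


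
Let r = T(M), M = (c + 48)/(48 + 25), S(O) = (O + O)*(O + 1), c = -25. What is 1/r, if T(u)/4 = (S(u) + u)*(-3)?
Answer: -5329/73140 ≈ -0.072860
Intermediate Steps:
S(O) = 2*O*(1 + O) (S(O) = (2*O)*(1 + O) = 2*O*(1 + O))
M = 23/73 (M = (-25 + 48)/(48 + 25) = 23/73 ≈ 0.31507)
T(u) = -12*u - 24*u*(1 + u) (T(u) = 4*((2*u*(1 + u) + u)*(-3)) = 4*((u + 2*u*(1 + u))*(-3)) = 4*(-3*u - 6*u*(1 + u)) = -12*u - 24*u*(1 + u))
r = -73140/5329 (r = 12*(23/73)*(-3 - 2*23/73) = 12*(23/73)*(-3 - 46/73) = 12*(23/73)*(-265/73) = -73140/5329 ≈ -13.725)
1/r = 1/(-73140/5329) = -5329/73140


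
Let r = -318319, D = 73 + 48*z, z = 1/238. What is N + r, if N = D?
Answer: -37871250/119 ≈ -3.1825e+5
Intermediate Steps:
z = 1/238 ≈ 0.0042017
D = 8711/119 (D = 73 + 48*(1/238) = 73 + 24/119 = 8711/119 ≈ 73.202)
N = 8711/119 ≈ 73.202
N + r = 8711/119 - 318319 = -37871250/119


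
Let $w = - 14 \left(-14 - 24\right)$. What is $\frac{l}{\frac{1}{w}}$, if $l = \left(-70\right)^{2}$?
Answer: $2606800$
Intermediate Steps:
$l = 4900$
$w = 532$ ($w = \left(-14\right) \left(-38\right) = 532$)
$\frac{l}{\frac{1}{w}} = \frac{4900}{\frac{1}{532}} = 4900 \frac{1}{\frac{1}{532}} = 4900 \cdot 532 = 2606800$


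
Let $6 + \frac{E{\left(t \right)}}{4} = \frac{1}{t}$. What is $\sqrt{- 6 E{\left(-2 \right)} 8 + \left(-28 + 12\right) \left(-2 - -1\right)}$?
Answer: $4 \sqrt{79} \approx 35.553$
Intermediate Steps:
$E{\left(t \right)} = -24 + \frac{4}{t}$
$\sqrt{- 6 E{\left(-2 \right)} 8 + \left(-28 + 12\right) \left(-2 - -1\right)} = \sqrt{- 6 \left(-24 + \frac{4}{-2}\right) 8 + \left(-28 + 12\right) \left(-2 - -1\right)} = \sqrt{- 6 \left(-24 + 4 \left(- \frac{1}{2}\right)\right) 8 - 16 \left(-2 + 1\right)} = \sqrt{- 6 \left(-24 - 2\right) 8 - -16} = \sqrt{\left(-6\right) \left(-26\right) 8 + 16} = \sqrt{156 \cdot 8 + 16} = \sqrt{1248 + 16} = \sqrt{1264} = 4 \sqrt{79}$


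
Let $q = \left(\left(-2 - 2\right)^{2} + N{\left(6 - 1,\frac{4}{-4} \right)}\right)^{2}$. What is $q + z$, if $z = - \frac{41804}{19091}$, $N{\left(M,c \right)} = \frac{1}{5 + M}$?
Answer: $\frac{490677411}{1909100} \approx 257.02$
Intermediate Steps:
$z = - \frac{41804}{19091}$ ($z = \left(-41804\right) \frac{1}{19091} = - \frac{41804}{19091} \approx -2.1897$)
$q = \frac{25921}{100}$ ($q = \left(\left(-2 - 2\right)^{2} + \frac{1}{5 + \left(6 - 1\right)}\right)^{2} = \left(\left(-4\right)^{2} + \frac{1}{5 + 5}\right)^{2} = \left(16 + \frac{1}{10}\right)^{2} = \left(\frac{161}{10}\right)^{2} = \frac{25921}{100} \approx 259.21$)
$q + z = \frac{25921}{100} - \frac{41804}{19091} = \frac{490677411}{1909100}$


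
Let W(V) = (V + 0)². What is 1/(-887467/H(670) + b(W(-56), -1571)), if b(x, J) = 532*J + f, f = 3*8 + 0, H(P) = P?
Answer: -670/560838627 ≈ -1.1946e-6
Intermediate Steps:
f = 24 (f = 24 + 0 = 24)
W(V) = V²
b(x, J) = 24 + 532*J (b(x, J) = 532*J + 24 = 24 + 532*J)
1/(-887467/H(670) + b(W(-56), -1571)) = 1/(-887467/670 + (24 + 532*(-1571))) = 1/(-887467*1/670 + (24 - 835772)) = 1/(-887467/670 - 835748) = 1/(-560838627/670) = -670/560838627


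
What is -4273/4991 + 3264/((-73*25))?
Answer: -24088849/9108575 ≈ -2.6446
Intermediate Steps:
-4273/4991 + 3264/((-73*25)) = -4273*1/4991 + 3264/(-1825) = -4273/4991 + 3264*(-1/1825) = -4273/4991 - 3264/1825 = -24088849/9108575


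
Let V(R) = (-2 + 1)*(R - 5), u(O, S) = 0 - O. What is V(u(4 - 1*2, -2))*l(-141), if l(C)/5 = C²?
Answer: 695835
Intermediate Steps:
u(O, S) = -O
l(C) = 5*C²
V(R) = 5 - R (V(R) = -(-5 + R) = 5 - R)
V(u(4 - 1*2, -2))*l(-141) = (5 - (-1)*(4 - 1*2))*(5*(-141)²) = (5 - (-1)*(4 - 2))*(5*19881) = (5 - (-1)*2)*99405 = (5 - 1*(-2))*99405 = (5 + 2)*99405 = 7*99405 = 695835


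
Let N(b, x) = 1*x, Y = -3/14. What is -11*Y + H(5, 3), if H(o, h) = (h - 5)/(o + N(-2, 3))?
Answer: 59/28 ≈ 2.1071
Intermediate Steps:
Y = -3/14 (Y = -3*1/14 = -3/14 ≈ -0.21429)
N(b, x) = x
H(o, h) = (-5 + h)/(3 + o) (H(o, h) = (h - 5)/(o + 3) = (-5 + h)/(3 + o))
-11*Y + H(5, 3) = -11*(-3/14) + (-5 + 3)/(3 + 5) = 33/14 - 2/8 = 33/14 + (⅛)*(-2) = 33/14 - ¼ = 59/28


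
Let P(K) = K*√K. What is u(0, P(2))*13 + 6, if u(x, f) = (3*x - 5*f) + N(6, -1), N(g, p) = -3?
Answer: -33 - 130*√2 ≈ -216.85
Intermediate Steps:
P(K) = K^(3/2)
u(x, f) = -3 - 5*f + 3*x (u(x, f) = (3*x - 5*f) - 3 = (-5*f + 3*x) - 3 = -3 - 5*f + 3*x)
u(0, P(2))*13 + 6 = (-3 - 10*√2 + 3*0)*13 + 6 = (-3 - 10*√2 + 0)*13 + 6 = (-3 - 10*√2)*13 + 6 = (-39 - 130*√2) + 6 = -33 - 130*√2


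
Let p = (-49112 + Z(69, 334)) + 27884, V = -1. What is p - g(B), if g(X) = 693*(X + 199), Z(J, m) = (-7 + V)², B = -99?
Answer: -90464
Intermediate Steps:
Z(J, m) = 64 (Z(J, m) = (-7 - 1)² = (-8)² = 64)
g(X) = 137907 + 693*X (g(X) = 693*(199 + X) = 137907 + 693*X)
p = -21164 (p = (-49112 + 64) + 27884 = -49048 + 27884 = -21164)
p - g(B) = -21164 - (137907 + 693*(-99)) = -21164 - (137907 - 68607) = -21164 - 1*69300 = -21164 - 69300 = -90464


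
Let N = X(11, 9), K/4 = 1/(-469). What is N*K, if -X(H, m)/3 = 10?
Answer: 120/469 ≈ 0.25586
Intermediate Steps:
K = -4/469 (K = 4/(-469) = 4*(-1/469) = -4/469 ≈ -0.0085288)
X(H, m) = -30 (X(H, m) = -3*10 = -30)
N = -30
N*K = -30*(-4/469) = 120/469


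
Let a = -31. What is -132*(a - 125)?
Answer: 20592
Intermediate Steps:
-132*(a - 125) = -132*(-31 - 125) = -132*(-156) = 20592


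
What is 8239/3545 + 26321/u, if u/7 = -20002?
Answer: 1060267401/496349630 ≈ 2.1361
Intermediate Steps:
u = -140014 (u = 7*(-20002) = -140014)
8239/3545 + 26321/u = 8239/3545 + 26321/(-140014) = 8239*(1/3545) + 26321*(-1/140014) = 8239/3545 - 26321/140014 = 1060267401/496349630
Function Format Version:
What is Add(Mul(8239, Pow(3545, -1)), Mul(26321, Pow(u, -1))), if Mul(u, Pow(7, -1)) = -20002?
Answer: Rational(1060267401, 496349630) ≈ 2.1361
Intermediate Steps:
u = -140014 (u = Mul(7, -20002) = -140014)
Add(Mul(8239, Pow(3545, -1)), Mul(26321, Pow(u, -1))) = Add(Mul(8239, Pow(3545, -1)), Mul(26321, Pow(-140014, -1))) = Add(Mul(8239, Rational(1, 3545)), Mul(26321, Rational(-1, 140014))) = Add(Rational(8239, 3545), Rational(-26321, 140014)) = Rational(1060267401, 496349630)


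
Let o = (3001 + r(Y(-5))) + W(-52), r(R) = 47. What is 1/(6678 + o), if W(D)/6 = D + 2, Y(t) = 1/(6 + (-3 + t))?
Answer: 1/9426 ≈ 0.00010609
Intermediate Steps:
Y(t) = 1/(3 + t)
W(D) = 12 + 6*D (W(D) = 6*(D + 2) = 6*(2 + D) = 12 + 6*D)
o = 2748 (o = (3001 + 47) + (12 + 6*(-52)) = 3048 + (12 - 312) = 3048 - 300 = 2748)
1/(6678 + o) = 1/(6678 + 2748) = 1/9426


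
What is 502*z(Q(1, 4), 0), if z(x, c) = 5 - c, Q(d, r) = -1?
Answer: 2510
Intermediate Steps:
502*z(Q(1, 4), 0) = 502*(5 - 1*0) = 502*(5 + 0) = 502*5 = 2510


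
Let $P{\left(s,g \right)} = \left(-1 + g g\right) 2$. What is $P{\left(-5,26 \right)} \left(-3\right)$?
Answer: $-4050$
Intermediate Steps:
$P{\left(s,g \right)} = -2 + 2 g^{2}$ ($P{\left(s,g \right)} = \left(-1 + g^{2}\right) 2 = -2 + 2 g^{2}$)
$P{\left(-5,26 \right)} \left(-3\right) = \left(-2 + 2 \cdot 26^{2}\right) \left(-3\right) = \left(-2 + 2 \cdot 676\right) \left(-3\right) = \left(-2 + 1352\right) \left(-3\right) = 1350 \left(-3\right) = -4050$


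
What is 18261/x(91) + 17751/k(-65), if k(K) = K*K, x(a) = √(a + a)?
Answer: 17751/4225 + 18261*√182/182 ≈ 1357.8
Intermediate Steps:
x(a) = √2*√a (x(a) = √(2*a) = √2*√a)
k(K) = K²
18261/x(91) + 17751/k(-65) = 18261/((√2*√91)) + 17751/((-65)²) = 18261/(√182) + 17751/4225 = 18261*(√182/182) + 17751*(1/4225) = 18261*√182/182 + 17751/4225 = 17751/4225 + 18261*√182/182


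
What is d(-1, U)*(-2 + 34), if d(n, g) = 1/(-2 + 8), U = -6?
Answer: 16/3 ≈ 5.3333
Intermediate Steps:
d(n, g) = 1/6
d(-1, U)*(-2 + 34) = (-2 + 34)/6 = (1/6)*32 = 16/3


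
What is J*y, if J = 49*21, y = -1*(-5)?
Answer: 5145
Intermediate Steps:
y = 5
J = 1029
J*y = 1029*5 = 5145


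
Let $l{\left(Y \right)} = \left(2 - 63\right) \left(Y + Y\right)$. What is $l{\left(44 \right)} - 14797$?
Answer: $-20165$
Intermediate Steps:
$l{\left(Y \right)} = - 122 Y$ ($l{\left(Y \right)} = - 61 \cdot 2 Y = - 122 Y$)
$l{\left(44 \right)} - 14797 = \left(-122\right) 44 - 14797 = -5368 - 14797 = -20165$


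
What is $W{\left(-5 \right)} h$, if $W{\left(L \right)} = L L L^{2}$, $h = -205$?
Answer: $-128125$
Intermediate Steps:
$W{\left(L \right)} = L^{4}$ ($W{\left(L \right)} = L^{2} L^{2} = L^{4}$)
$W{\left(-5 \right)} h = \left(-5\right)^{4} \left(-205\right) = 625 \left(-205\right) = -128125$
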